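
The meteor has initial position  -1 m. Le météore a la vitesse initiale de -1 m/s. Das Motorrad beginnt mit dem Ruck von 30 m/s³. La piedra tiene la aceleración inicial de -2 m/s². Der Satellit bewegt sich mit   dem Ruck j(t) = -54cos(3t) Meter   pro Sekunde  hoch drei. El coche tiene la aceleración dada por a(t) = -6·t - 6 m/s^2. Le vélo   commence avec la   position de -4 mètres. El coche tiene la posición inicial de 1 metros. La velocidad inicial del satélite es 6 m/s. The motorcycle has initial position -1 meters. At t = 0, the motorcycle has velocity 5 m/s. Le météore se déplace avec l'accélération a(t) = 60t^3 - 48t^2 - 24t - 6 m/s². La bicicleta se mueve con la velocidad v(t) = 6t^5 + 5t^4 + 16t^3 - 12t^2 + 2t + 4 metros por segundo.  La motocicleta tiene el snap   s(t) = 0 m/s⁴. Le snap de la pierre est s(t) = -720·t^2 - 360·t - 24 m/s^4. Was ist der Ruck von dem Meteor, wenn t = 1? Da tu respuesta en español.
Para resolver esto, necesitamos tomar 1 derivada de nuestra ecuación de la aceleración a(t) = 60·t^3 - 48·t^2 - 24·t - 6. Derivando la aceleración, obtenemos la sacudida: j(t) = 180·t^2 - 96·t - 24. Tenemos la sacudida j(t) = 180·t^2 - 96·t - 24. Sustituyendo t = 1: j(1) = 60.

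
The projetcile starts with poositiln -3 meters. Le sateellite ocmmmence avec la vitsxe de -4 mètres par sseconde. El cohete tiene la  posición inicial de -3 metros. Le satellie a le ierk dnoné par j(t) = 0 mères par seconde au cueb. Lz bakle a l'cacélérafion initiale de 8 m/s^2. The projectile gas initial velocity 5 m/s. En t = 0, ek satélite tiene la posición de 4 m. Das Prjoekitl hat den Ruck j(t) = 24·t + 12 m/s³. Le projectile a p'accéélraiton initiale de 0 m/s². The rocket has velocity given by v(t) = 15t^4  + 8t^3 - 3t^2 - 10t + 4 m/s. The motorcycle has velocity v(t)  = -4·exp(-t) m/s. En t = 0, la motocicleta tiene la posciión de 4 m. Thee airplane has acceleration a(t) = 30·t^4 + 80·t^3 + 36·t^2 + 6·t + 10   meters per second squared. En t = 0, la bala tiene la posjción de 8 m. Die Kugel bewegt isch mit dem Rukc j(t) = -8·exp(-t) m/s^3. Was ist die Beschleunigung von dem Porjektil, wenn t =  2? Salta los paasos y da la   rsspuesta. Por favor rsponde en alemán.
a(2) = 72.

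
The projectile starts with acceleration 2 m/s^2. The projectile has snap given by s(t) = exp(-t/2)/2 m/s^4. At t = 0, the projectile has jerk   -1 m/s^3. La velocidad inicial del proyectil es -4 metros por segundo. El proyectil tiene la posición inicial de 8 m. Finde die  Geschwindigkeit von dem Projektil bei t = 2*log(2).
Ausgehend von dem Snap s(t) = exp(-t/2)/2, nehmen wir 3 Integrale. Durch Integration von dem Snap und Verwendung der Anfangsbedingung j(0) = -1, erhalten wir j(t) = -exp(-t/2). Die Stammfunktion von dem Ruck ist die Beschleunigung. Mit a(0) = 2 erhalten wir a(t) = 2·exp(-t/2). Durch Integration von der Beschleunigung und Verwendung der Anfangsbedingung v(0) = -4, erhalten wir v(t) = -4·exp(-t/2). Aus der Gleichung für die Geschwindigkeit v(t) = -4·exp(-t/2), setzen wir t = 2*log(2) ein und erhalten v = -2.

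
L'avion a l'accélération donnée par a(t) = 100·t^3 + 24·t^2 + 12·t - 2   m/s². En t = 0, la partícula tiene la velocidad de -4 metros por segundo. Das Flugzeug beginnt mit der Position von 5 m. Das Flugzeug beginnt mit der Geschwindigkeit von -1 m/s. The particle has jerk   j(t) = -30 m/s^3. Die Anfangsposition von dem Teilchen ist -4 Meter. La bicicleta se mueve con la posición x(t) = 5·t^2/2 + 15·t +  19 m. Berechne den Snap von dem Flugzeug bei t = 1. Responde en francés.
En partant de l'accélération a(t) = 100·t^3 + 24·t^2 + 12·t - 2, nous prenons 2 dérivées. En prenant d/dt de a(t), nous trouvons j(t) = 300·t^2 + 48·t + 12. En dérivant le jerk, nous obtenons le snap: s(t) = 600·t + 48. De l'équation du snap s(t) = 600·t + 48, nous substituons t = 1 pour obtenir s = 648.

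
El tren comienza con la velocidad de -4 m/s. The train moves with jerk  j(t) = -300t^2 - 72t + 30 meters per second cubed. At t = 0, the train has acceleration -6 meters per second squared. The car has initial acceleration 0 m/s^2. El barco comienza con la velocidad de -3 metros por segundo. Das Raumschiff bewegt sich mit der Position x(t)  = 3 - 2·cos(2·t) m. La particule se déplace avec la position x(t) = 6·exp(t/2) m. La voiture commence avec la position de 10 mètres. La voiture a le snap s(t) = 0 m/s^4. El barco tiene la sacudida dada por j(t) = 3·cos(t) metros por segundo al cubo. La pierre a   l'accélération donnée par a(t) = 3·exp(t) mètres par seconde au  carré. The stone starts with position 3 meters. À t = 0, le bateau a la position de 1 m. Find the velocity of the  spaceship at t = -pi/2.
To solve this, we need to take 1 derivative of our position equation x(t) = 3 - 2·cos(2·t). Taking d/dt of x(t), we find v(t) = 4·sin(2·t). We have velocity v(t) = 4·sin(2·t). Substituting t = -pi/2: v(-pi/2) = 0.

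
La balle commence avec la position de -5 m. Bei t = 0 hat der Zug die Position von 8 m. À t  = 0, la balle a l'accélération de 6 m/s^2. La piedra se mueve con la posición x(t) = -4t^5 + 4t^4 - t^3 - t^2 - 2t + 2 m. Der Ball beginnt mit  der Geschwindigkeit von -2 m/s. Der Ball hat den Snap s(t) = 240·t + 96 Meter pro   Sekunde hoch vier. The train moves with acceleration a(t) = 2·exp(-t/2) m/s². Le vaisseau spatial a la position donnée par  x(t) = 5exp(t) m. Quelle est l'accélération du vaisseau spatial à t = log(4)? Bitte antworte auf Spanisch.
Debemos derivar nuestra ecuación de la posición x(t) = 5·exp(t) 2 veces. La derivada de la posición da la velocidad: v(t) = 5·exp(t). Derivando la velocidad, obtenemos la aceleración: a(t) = 5·exp(t). De la ecuación de la aceleración a(t) = 5·exp(t), sustituimos t = log(4) para obtener a = 20.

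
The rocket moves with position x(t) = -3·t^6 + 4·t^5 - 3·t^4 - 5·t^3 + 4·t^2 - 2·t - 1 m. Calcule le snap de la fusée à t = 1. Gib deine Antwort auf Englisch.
Starting from position x(t) = -3·t^6 + 4·t^5 - 3·t^4 - 5·t^3 + 4·t^2 - 2·t - 1, we take 4 derivatives. The derivative of position gives velocity: v(t) = -18·t^5 + 20·t^4 - 12·t^3 - 15·t^2 + 8·t - 2. Taking d/dt of v(t), we find a(t) = -90·t^4 + 80·t^3 - 36·t^2 - 30·t + 8. Differentiating acceleration, we get jerk: j(t) = -360·t^3 + 240·t^2 - 72·t - 30. Differentiating jerk, we get snap: s(t) = -1080·t^2 + 480·t - 72. Using s(t) = -1080·t^2 + 480·t - 72 and substituting t = 1, we find s = -672.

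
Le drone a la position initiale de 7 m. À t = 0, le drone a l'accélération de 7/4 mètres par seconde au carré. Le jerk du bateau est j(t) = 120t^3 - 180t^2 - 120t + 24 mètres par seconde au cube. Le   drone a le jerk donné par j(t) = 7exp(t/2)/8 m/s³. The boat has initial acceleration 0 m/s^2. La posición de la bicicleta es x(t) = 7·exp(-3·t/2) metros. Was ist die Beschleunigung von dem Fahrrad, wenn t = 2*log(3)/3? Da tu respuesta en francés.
Nous devons dériver notre équation de la position x(t) = 7·exp(-3·t/2) 2 fois. En dérivant la position, nous obtenons la vitesse: v(t) = -21·exp(-3·t/2)/2. En dérivant la vitesse, nous obtenons l'accélération: a(t) = 63·exp(-3·t/2)/4. Nous avons l'accélération a(t) = 63·exp(-3·t/2)/4. En substituant t = 2*log(3)/3: a(2*log(3)/3) = 21/4.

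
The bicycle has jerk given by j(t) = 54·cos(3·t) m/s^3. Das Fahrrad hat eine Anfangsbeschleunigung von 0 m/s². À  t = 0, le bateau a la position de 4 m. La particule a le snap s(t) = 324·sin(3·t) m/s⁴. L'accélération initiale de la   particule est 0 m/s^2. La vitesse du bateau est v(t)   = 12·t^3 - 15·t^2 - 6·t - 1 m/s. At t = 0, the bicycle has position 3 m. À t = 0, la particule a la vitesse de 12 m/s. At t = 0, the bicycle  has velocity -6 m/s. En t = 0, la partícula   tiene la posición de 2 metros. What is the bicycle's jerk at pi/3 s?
From the given jerk equation j(t) = 54·cos(3·t), we substitute t = pi/3 to get j = -54.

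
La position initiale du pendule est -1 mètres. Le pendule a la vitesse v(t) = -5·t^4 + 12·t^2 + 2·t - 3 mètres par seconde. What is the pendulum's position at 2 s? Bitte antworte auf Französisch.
Nous devons trouver l'intégrale de notre équation de la vitesse v(t) = -5·t^4 + 12·t^2 + 2·t - 3 1 fois. En prenant ∫v(t)dt et en appliquant x(0) = -1, nous trouvons x(t) = -t^5 + 4·t^3 + t^2 - 3·t - 1. De l'équation de la position x(t) = -t^5 + 4·t^3 + t^2 - 3·t - 1, nous substituons t = 2 pour obtenir x = -3.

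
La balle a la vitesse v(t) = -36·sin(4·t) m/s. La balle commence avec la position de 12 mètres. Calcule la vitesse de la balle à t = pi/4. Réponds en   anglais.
From the given velocity equation v(t) = -36·sin(4·t), we substitute t = pi/4 to get v = 0.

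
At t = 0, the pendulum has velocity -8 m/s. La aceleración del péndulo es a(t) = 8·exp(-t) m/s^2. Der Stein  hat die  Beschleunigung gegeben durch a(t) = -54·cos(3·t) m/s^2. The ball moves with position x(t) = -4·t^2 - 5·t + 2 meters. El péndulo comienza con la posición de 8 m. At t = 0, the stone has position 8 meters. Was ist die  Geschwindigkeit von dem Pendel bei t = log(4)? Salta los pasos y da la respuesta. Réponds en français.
À t = log(4), v = -2.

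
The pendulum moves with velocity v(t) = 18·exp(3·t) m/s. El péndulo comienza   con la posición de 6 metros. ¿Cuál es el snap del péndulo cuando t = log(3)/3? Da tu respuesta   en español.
Para resolver esto, necesitamos tomar 3 derivadas de nuestra ecuación de la velocidad v(t) = 18·exp(3·t). Derivando la velocidad, obtenemos la aceleración: a(t) = 54·exp(3·t). La derivada de la aceleración da la sacudida: j(t) = 162·exp(3·t). Derivando la sacudida, obtenemos el snap: s(t) = 486·exp(3·t). Usando s(t) = 486·exp(3·t) y sustituyendo t = log(3)/3, encontramos s = 1458.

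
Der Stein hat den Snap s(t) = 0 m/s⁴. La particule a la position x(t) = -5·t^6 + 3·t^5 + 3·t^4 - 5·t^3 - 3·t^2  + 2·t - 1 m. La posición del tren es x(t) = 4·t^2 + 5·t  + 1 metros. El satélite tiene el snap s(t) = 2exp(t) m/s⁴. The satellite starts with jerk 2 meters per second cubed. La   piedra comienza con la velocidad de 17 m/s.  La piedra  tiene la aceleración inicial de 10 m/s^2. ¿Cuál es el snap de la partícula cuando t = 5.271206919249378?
Para resolver esto, necesitamos tomar 4 derivadas de nuestra ecuación de la posición x(t) = -5·t^6 + 3·t^5 + 3·t^4 - 5·t^3 - 3·t^2 + 2·t - 1. Tomando d/dt de x(t), encontramos v(t) = -30·t^5 + 15·t^4 + 12·t^3 - 15·t^2 - 6·t + 2. La derivada de la velocidad da la aceleración: a(t) = -150·t^4 + 60·t^3 + 36·t^2 - 30·t - 6. Tomando d/dt de a(t), encontramos j(t) = -600·t^3 + 180·t^2 + 72·t - 30. La derivada de la sacudida da el snap: s(t) = -1800·t^2 + 360·t + 72. De la ecuación del snap s(t) = -1800·t^2 + 360·t + 72, sustituimos t = 5.271206919249378 para obtener s = -48044.4858030468.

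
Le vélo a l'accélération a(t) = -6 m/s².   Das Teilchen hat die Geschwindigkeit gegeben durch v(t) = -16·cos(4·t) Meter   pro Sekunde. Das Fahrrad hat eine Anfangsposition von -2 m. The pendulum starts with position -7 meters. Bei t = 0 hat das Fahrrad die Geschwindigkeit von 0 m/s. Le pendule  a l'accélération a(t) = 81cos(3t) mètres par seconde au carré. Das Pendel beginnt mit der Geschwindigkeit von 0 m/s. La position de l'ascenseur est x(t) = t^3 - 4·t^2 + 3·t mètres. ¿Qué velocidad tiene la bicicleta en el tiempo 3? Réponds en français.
Nous devons trouver l'intégrale de notre équation de l'accélération a(t) = -6 1 fois. L'intégrale de l'accélération, avec v(0) = 0, donne la vitesse: v(t) = -6·t. De l'équation de la vitesse v(t) = -6·t, nous substituons t = 3 pour obtenir v = -18.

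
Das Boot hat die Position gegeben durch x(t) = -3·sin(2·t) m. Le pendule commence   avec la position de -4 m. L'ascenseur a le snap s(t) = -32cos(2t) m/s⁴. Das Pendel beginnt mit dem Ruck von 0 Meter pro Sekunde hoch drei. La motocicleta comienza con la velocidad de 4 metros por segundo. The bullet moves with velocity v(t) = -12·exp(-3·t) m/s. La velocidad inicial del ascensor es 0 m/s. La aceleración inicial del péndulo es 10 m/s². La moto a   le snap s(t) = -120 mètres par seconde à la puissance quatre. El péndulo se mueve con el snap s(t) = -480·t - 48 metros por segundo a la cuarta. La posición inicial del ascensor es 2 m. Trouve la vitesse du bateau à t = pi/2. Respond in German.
Um dies zu lösen, müssen wir 1 Ableitung unserer Gleichung für die Position x(t) = -3·sin(2·t) nehmen. Die Ableitung von der Position ergibt die Geschwindigkeit: v(t) = -6·cos(2·t). Mit v(t) = -6·cos(2·t) und Einsetzen von t = pi/2, finden wir v = 6.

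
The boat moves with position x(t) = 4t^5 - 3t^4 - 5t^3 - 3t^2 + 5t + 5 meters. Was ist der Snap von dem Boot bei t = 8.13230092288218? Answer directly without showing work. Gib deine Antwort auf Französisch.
s(8.13230092288218) = 3831.50444298345.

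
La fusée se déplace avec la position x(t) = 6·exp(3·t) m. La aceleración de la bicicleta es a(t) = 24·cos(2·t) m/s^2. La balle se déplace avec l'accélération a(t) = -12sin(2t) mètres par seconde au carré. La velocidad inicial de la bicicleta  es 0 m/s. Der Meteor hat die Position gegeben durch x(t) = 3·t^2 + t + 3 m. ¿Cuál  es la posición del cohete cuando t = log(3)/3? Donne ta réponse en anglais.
We have position x(t) = 6·exp(3·t). Substituting t = log(3)/3: x(log(3)/3) = 18.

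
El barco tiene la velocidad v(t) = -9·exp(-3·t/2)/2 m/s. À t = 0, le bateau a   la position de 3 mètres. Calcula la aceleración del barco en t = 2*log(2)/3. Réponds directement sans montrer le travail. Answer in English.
The acceleration at t = 2*log(2)/3 is a = 27/8.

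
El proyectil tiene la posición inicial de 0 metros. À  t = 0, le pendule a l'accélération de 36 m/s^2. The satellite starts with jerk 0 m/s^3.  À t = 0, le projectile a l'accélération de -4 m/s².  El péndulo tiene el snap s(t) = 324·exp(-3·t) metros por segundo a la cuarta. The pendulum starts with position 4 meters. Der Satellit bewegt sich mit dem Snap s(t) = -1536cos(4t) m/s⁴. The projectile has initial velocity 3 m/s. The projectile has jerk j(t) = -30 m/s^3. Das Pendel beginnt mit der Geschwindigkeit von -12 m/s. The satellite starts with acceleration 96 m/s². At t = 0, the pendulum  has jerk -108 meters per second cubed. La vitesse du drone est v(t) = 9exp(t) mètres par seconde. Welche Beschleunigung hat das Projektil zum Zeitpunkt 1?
Wir müssen unsere Gleichung für den Ruck j(t) = -30 1-mal integrieren. Mit ∫j(t)dt und Anwendung von a(0) = -4, finden wir a(t) = -30·t - 4. Aus der Gleichung für die Beschleunigung a(t) = -30·t - 4, setzen wir t = 1 ein und erhalten a = -34.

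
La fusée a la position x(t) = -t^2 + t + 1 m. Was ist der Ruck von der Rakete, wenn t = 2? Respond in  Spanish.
Para resolver esto, necesitamos tomar 3 derivadas de nuestra ecuación de la posición x(t) = -t^2 + t + 1. Derivando la posición, obtenemos la velocidad: v(t) = 1 - 2·t. Derivando la velocidad, obtenemos la aceleración: a(t) = -2. Derivando la aceleración, obtenemos la sacudida: j(t) = 0. Tenemos la sacudida j(t) = 0. Sustituyendo t = 2: j(2) = 0.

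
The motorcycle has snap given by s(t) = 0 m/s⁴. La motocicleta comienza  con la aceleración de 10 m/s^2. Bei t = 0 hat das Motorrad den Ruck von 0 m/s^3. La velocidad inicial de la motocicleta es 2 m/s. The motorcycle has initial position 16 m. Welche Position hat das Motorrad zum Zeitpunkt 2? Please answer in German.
Wir müssen unsere Gleichung für den Snap s(t) = 0 4-mal integrieren. Mit ∫s(t)dt und Anwendung von j(0) = 0, finden wir j(t) = 0. Das Integral von dem Ruck, mit a(0) = 10, ergibt die Beschleunigung: a(t) = 10. Mit ∫a(t)dt und Anwendung von v(0) = 2, finden wir v(t) = 10·t + 2. Durch Integration von der Geschwindigkeit und Verwendung der Anfangsbedingung x(0) = 16, erhalten wir x(t) = 5·t^2 + 2·t + 16. Mit x(t) = 5·t^2 + 2·t + 16 und Einsetzen von t = 2, finden wir x = 40.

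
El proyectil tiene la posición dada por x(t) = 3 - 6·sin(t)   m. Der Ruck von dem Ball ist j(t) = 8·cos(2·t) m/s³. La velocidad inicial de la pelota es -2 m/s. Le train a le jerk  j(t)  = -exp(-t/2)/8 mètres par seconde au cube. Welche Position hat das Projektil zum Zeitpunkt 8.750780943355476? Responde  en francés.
En utilisant x(t) = 3 - 6·sin(t) et en substituant t = 8.750780943355476, nous trouvons x = -0.744683802401601.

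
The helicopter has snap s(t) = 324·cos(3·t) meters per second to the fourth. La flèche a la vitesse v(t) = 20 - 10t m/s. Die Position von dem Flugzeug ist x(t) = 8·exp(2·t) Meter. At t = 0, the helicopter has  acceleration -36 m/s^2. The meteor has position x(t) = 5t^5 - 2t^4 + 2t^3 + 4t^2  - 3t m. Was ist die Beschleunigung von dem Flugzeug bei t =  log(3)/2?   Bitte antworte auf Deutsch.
Wir müssen unsere Gleichung für die Position x(t) = 8·exp(2·t) 2-mal ableiten. Die Ableitung von der Position ergibt die Geschwindigkeit: v(t) = 16·exp(2·t). Die Ableitung von der Geschwindigkeit ergibt die Beschleunigung: a(t) = 32·exp(2·t). Aus der Gleichung für die Beschleunigung a(t) = 32·exp(2·t), setzen wir t = log(3)/2 ein und erhalten a = 96.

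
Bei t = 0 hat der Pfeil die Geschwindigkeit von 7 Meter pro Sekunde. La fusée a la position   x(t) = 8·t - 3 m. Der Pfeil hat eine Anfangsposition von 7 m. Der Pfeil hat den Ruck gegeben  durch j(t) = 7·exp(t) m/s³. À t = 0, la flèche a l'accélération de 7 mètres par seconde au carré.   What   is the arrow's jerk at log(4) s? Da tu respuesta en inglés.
Using j(t) = 7·exp(t) and substituting t = log(4), we find j = 28.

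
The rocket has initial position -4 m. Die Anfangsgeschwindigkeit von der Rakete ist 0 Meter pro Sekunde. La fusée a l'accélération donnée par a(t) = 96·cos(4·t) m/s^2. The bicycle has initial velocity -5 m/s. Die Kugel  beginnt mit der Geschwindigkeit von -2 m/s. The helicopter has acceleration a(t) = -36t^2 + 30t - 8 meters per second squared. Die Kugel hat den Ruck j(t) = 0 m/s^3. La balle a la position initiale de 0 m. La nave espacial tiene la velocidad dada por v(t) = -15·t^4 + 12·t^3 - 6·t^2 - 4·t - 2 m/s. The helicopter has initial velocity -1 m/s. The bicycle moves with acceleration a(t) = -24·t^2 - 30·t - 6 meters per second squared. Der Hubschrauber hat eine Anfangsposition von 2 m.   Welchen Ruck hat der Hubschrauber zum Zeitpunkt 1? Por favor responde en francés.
Nous devons dériver notre équation de l'accélération a(t) = -36·t^2 + 30·t - 8 1 fois. En dérivant l'accélération, nous obtenons le jerk: j(t) = 30 - 72·t. Nous avons le jerk j(t) = 30 - 72·t. En substituant t = 1: j(1) = -42.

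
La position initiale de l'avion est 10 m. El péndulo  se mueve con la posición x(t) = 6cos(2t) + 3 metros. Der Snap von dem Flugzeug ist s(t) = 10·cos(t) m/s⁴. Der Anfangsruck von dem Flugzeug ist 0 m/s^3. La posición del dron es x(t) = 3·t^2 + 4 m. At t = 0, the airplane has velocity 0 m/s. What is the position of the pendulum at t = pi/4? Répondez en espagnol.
Usando x(t) = 6·cos(2·t) + 3 y sustituyendo t = pi/4, encontramos x = 3.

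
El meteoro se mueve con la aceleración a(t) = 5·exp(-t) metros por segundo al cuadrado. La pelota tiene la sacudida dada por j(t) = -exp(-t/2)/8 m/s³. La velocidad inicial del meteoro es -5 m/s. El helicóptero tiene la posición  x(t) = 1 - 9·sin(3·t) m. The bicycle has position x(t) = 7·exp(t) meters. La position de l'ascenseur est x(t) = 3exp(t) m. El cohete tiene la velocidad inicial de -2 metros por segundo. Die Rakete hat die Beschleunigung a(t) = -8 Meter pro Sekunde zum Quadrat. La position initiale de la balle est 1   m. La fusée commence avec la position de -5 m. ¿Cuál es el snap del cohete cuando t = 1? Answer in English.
We must differentiate our acceleration equation a(t) = -8 2 times. Differentiating acceleration, we get jerk: j(t) = 0. The derivative of jerk gives snap: s(t) = 0. From the given snap equation s(t) = 0, we substitute t = 1 to get s = 0.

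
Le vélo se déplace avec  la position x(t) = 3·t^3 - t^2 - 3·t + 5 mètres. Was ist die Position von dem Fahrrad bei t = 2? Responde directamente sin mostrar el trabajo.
Die Position bei t = 2 ist x = 19.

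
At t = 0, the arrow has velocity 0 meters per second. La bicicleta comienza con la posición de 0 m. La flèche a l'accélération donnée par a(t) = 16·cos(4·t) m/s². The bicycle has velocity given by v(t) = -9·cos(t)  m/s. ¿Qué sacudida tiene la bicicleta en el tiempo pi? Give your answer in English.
We must differentiate our velocity equation v(t) = -9·cos(t) 2 times. Taking d/dt of v(t), we find a(t) = 9·sin(t). Differentiating acceleration, we get jerk: j(t) = 9·cos(t). From the given jerk equation j(t) = 9·cos(t), we substitute t = pi to get j = -9.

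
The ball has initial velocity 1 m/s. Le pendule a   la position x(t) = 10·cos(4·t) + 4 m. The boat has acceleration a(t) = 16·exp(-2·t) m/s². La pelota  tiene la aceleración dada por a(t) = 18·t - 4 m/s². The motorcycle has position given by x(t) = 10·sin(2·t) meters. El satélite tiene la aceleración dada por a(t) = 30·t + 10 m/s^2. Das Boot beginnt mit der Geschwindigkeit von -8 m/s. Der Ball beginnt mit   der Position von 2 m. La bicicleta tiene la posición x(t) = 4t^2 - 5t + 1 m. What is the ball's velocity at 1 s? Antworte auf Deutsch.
Ausgehend von der Beschleunigung a(t) = 18·t - 4, nehmen wir 1 Stammfunktion. Die Stammfunktion von der Beschleunigung ist die Geschwindigkeit. Mit v(0) = 1 erhalten wir v(t) = 9·t^2 - 4·t + 1. Mit v(t) = 9·t^2 - 4·t + 1 und Einsetzen von t = 1, finden wir v = 6.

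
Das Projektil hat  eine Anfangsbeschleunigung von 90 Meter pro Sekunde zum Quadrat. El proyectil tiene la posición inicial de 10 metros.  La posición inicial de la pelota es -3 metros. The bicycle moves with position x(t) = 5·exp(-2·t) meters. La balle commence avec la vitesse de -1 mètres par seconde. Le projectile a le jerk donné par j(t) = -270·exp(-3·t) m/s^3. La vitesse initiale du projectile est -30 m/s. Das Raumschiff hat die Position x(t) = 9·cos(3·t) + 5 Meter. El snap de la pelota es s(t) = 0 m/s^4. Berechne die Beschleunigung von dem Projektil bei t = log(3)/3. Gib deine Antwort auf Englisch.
Starting from jerk j(t) = -270·exp(-3·t), we take 1 integral. The antiderivative of jerk, with a(0) = 90, gives acceleration: a(t) = 90·exp(-3·t). Using a(t) = 90·exp(-3·t) and substituting t = log(3)/3, we find a = 30.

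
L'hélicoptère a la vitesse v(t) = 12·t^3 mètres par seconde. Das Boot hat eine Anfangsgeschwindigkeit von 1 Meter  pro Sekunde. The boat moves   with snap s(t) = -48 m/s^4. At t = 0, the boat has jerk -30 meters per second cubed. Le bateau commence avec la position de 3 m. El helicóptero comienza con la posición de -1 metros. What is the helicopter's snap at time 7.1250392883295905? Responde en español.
Debemos derivar nuestra ecuación de la velocidad v(t) = 12·t^3 3 veces. Derivando la velocidad, obtenemos la aceleración: a(t) = 36·t^2. Tomando d/dt de a(t), encontramos j(t) = 72·t. Tomando d/dt de j(t), encontramos s(t) = 72. Usando s(t) = 72 y sustituyendo t = 7.1250392883295905, encontramos s = 72.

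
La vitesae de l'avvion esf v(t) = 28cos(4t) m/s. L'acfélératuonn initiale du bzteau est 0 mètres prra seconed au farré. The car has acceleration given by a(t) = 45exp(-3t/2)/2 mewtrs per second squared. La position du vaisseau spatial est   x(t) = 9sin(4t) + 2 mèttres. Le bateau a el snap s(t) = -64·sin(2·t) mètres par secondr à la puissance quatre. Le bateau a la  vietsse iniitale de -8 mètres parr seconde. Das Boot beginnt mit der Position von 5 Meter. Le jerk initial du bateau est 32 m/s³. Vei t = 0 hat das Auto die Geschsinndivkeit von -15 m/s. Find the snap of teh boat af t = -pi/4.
We have snap s(t) = -64·sin(2·t). Substituting t = -pi/4: s(-pi/4) = 64.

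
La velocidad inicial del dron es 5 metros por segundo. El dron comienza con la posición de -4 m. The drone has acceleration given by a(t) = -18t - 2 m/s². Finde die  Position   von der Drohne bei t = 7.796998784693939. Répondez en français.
Pour résoudre ceci, nous devons prendre 2 intégrales de notre équation de l'accélération a(t) = -18·t - 2. En prenant ∫a(t)dt et en appliquant v(0) = 5, nous trouvons v(t) = -9·t^2 - 2·t + 5. En intégrant la vitesse et en utilisant la condition initiale x(0) = -4, nous obtenons x(t) = -3·t^3 - t^2 + 5·t - 4. De l'équation de la position x(t) = -3·t^3 - t^2 + 5·t - 4, nous substituons t = 7.796998784693939 pour obtenir x = -1447.82148290295.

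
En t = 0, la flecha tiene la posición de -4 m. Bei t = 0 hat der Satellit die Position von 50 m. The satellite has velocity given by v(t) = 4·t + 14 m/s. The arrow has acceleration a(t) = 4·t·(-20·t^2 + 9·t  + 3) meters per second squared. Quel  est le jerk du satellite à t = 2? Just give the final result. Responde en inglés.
The jerk at t = 2 is j = 0.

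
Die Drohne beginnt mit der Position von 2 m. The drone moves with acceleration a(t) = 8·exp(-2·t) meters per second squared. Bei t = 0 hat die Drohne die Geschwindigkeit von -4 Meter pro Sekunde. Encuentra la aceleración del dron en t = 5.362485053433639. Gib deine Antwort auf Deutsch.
Mit a(t) = 8·exp(-2·t) und Einsetzen von t = 5.362485053433639, finden wir a = 0.000175911669774849.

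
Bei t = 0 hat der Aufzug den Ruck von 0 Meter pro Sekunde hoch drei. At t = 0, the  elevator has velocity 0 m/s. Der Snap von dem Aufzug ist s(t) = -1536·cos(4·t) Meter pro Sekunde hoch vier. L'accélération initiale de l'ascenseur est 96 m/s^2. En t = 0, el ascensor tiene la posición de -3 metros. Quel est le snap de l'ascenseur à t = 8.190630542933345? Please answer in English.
Using s(t) = -1536·cos(4·t) and substituting t = 8.190630542933345, we find s = -341.494470453499.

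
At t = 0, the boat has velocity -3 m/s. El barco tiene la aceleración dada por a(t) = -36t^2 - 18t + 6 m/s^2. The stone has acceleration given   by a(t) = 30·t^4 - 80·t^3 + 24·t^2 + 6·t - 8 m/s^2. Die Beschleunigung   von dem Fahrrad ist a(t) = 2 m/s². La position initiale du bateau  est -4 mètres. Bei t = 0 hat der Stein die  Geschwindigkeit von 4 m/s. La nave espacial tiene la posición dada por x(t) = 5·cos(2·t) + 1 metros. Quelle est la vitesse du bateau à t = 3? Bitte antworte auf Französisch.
Nous devons trouver la primitive de notre équation de l'accélération a(t) = -36·t^2 - 18·t + 6 1 fois. L'intégrale de l'accélération est la vitesse. En utilisant v(0) = -3, nous obtenons v(t) = -12·t^3 - 9·t^2 + 6·t - 3. Nous avons la vitesse v(t) = -12·t^3 - 9·t^2 + 6·t - 3. En substituant t = 3: v(3) = -390.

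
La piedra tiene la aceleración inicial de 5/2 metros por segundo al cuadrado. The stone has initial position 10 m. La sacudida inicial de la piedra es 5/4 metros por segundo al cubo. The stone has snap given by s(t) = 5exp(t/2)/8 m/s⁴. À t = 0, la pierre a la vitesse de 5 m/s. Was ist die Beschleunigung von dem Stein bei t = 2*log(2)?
Um dies zu lösen, müssen wir 2 Integrale unserer Gleichung für den Snap s(t) = 5·exp(t/2)/8 finden. Die Stammfunktion von dem Snap, mit j(0) = 5/4, ergibt den Ruck: j(t) = 5·exp(t/2)/4. Die Stammfunktion von dem Ruck ist die Beschleunigung. Mit a(0) = 5/2 erhalten wir a(t) = 5·exp(t/2)/2. Mit a(t) = 5·exp(t/2)/2 und Einsetzen von t = 2*log(2), finden wir a = 5.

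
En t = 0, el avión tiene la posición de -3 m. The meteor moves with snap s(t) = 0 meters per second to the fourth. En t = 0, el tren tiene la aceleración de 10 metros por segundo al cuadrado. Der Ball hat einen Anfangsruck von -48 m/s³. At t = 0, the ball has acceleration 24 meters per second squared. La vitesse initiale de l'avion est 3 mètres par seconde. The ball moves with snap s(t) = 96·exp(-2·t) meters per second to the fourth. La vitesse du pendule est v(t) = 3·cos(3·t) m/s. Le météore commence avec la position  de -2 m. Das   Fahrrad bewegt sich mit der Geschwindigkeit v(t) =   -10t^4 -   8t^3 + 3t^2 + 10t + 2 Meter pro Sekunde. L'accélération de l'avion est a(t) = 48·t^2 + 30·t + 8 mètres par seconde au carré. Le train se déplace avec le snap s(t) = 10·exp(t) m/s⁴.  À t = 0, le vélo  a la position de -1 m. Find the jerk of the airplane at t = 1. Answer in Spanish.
Partiendo de la aceleración a(t) = 48·t^2 + 30·t + 8, tomamos 1 derivada. Tomando d/dt de a(t), encontramos j(t) = 96·t + 30. Usando j(t) = 96·t + 30 y sustituyendo t = 1, encontramos j = 126.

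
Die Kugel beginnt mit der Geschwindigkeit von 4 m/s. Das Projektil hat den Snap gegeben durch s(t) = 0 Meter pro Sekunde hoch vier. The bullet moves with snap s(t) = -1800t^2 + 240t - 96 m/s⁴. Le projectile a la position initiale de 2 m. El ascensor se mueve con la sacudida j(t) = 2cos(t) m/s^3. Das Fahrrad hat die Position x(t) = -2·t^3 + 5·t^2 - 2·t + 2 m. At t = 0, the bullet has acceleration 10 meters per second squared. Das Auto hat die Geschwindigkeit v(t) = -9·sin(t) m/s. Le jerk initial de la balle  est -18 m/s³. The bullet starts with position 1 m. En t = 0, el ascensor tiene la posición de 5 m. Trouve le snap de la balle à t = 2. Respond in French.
De l'équation du snap s(t) = -1800·t^2 + 240·t - 96, nous substituons t = 2 pour obtenir s = -6816.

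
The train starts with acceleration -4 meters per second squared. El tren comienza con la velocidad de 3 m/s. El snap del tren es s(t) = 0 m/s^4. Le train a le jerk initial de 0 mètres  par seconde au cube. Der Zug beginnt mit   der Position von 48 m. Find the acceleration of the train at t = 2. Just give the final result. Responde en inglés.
The answer is -4.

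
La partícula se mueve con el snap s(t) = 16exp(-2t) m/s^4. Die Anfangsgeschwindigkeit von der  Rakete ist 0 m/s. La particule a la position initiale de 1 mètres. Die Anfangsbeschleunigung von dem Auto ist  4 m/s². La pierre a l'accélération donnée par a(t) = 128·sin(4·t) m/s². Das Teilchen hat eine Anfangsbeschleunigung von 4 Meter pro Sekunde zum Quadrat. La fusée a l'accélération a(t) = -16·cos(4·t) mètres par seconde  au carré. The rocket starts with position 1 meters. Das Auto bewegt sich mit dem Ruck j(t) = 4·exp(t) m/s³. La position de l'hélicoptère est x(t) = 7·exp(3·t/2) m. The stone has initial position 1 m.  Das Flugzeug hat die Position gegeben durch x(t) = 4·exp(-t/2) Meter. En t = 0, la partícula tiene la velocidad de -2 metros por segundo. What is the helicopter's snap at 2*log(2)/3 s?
Starting from position x(t) = 7·exp(3·t/2), we take 4 derivatives. Differentiating position, we get velocity: v(t) = 21·exp(3·t/2)/2. Differentiating velocity, we get acceleration: a(t) = 63·exp(3·t/2)/4. Differentiating acceleration, we get jerk: j(t) = 189·exp(3·t/2)/8. Taking d/dt of j(t), we find s(t) = 567·exp(3·t/2)/16. We have snap s(t) = 567·exp(3·t/2)/16. Substituting t = 2*log(2)/3: s(2*log(2)/3) = 567/8.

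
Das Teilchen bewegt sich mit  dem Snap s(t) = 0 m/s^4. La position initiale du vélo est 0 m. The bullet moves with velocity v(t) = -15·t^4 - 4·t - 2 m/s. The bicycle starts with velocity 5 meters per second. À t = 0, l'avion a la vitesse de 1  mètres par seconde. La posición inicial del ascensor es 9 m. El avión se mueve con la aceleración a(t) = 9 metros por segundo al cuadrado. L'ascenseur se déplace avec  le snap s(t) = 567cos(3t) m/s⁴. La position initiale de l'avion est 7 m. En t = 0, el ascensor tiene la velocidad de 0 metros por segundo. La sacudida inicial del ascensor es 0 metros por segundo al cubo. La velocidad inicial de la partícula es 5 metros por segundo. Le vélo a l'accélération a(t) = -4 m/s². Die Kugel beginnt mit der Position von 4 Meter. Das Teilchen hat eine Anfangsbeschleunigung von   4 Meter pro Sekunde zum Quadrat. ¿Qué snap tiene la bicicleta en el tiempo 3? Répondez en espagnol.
Para resolver esto, necesitamos tomar 2 derivadas de nuestra ecuación de la aceleración a(t) = -4. La derivada de la aceleración da la sacudida: j(t) = 0. La derivada de la sacudida da el snap: s(t) = 0. Tenemos el snap s(t) = 0. Sustituyendo t = 3: s(3) = 0.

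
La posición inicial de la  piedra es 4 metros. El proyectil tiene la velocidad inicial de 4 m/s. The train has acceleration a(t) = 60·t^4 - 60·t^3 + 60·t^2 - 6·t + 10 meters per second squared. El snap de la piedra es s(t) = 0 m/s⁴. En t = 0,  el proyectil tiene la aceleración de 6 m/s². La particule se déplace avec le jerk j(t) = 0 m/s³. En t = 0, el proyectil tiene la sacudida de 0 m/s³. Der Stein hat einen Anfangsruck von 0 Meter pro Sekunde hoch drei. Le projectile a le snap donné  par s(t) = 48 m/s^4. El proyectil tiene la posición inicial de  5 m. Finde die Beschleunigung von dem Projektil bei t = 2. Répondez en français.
En partant du snap s(t) = 48, nous prenons 2 intégrales. En prenant ∫s(t)dt et en appliquant j(0) = 0, nous trouvons j(t) = 48·t. En prenant ∫j(t)dt et en appliquant a(0) = 6, nous trouvons a(t) = 24·t^2 + 6. De l'équation de l'accélération a(t) = 24·t^2 + 6, nous substituons t = 2 pour obtenir a = 102.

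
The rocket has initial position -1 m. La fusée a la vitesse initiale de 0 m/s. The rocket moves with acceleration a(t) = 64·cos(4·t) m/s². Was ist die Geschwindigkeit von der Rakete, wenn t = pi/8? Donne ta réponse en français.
Nous devons intégrer notre équation de l'accélération a(t) = 64·cos(4·t) 1 fois. En intégrant l'accélération et en utilisant la condition initiale v(0) = 0, nous obtenons v(t) = 16·sin(4·t). Nous avons la vitesse v(t) = 16·sin(4·t). En substituant t = pi/8: v(pi/8) = 16.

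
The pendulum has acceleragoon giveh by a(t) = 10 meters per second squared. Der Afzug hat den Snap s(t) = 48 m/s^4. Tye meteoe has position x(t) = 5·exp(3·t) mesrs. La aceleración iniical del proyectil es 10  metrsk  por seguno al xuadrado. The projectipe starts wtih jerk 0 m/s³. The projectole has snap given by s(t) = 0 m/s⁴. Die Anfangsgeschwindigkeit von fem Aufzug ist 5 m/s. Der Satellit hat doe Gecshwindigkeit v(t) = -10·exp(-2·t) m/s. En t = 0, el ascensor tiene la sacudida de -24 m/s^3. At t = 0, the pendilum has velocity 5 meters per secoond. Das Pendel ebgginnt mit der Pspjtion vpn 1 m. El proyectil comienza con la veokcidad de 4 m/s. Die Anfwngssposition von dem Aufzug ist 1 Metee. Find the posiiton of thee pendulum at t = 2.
We need to integrate our acceleration equation a(t) = 10 2 times. Finding the antiderivative of a(t) and using v(0) = 5: v(t) = 10·t + 5. Integrating velocity and using the initial condition x(0) = 1, we get x(t) = 5·t^2 + 5·t + 1. From the given position equation x(t) = 5·t^2 + 5·t + 1, we substitute t = 2 to get x = 31.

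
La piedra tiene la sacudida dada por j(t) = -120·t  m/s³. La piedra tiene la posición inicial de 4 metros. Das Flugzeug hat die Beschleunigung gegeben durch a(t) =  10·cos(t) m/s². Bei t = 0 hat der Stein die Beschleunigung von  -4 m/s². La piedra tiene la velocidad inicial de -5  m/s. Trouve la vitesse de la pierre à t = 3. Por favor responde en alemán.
Ausgehend von dem Ruck j(t) = -120·t, nehmen wir 2 Stammfunktionen. Mit ∫j(t)dt und Anwendung von a(0) = -4, finden wir a(t) = -60·t^2 - 4. Die Stammfunktion von der Beschleunigung, mit v(0) = -5, ergibt die Geschwindigkeit: v(t) = -20·t^3 - 4·t - 5. Wir haben die Geschwindigkeit v(t) = -20·t^3 - 4·t - 5. Durch Einsetzen von t = 3: v(3) = -557.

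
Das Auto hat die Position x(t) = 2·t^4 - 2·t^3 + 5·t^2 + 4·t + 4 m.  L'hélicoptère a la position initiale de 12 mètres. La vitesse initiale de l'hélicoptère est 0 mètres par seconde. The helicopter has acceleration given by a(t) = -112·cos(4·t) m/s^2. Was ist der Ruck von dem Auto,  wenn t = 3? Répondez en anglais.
Starting from position x(t) = 2·t^4 - 2·t^3 + 5·t^2 + 4·t + 4, we take 3 derivatives. Taking d/dt of x(t), we find v(t) = 8·t^3 - 6·t^2 + 10·t + 4. Taking d/dt of v(t), we find a(t) = 24·t^2 - 12·t + 10. Taking d/dt of a(t), we find j(t) = 48·t - 12. Using j(t) = 48·t - 12 and substituting t = 3, we find j = 132.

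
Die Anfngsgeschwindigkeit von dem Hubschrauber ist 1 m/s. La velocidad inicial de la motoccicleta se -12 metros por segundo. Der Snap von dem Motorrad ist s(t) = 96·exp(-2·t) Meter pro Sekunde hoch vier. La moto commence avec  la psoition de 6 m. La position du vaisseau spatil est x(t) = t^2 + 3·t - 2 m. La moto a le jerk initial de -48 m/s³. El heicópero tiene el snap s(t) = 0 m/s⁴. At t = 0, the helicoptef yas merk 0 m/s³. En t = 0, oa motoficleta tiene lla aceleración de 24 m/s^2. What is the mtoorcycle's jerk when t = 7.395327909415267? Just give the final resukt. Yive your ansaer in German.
Der Ruck bei t = 7.395327909415267 ist j = -0.0000181026031802138.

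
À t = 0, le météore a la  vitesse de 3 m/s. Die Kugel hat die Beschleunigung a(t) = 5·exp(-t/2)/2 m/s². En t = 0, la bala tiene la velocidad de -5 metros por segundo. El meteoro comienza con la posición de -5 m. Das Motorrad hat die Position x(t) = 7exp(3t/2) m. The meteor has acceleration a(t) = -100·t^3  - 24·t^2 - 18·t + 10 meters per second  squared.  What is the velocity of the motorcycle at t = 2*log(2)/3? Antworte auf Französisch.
Nous devons dériver notre équation de la position x(t) = 7·exp(3·t/2) 1 fois. La dérivée de la position donne la vitesse: v(t) = 21·exp(3·t/2)/2. De l'équation de la vitesse v(t) = 21·exp(3·t/2)/2, nous substituons t = 2*log(2)/3 pour obtenir v = 21.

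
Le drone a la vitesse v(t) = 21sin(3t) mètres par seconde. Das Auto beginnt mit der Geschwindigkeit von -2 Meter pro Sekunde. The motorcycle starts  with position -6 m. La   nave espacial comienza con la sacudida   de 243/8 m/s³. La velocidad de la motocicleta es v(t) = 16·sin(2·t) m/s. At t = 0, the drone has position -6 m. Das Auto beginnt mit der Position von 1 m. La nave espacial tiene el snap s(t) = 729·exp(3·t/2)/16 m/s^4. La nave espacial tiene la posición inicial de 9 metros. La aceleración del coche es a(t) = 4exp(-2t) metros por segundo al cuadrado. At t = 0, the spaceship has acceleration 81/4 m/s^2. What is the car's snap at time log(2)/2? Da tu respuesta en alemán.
Um dies zu lösen, müssen wir 2 Ableitungen unserer Gleichung für die Beschleunigung a(t) = 4·exp(-2·t) nehmen. Die Ableitung von der Beschleunigung ergibt den Ruck: j(t) = -8·exp(-2·t). Mit d/dt von j(t) finden wir s(t) = 16·exp(-2·t). Wir haben den Snap s(t) = 16·exp(-2·t). Durch Einsetzen von t = log(2)/2: s(log(2)/2) = 8.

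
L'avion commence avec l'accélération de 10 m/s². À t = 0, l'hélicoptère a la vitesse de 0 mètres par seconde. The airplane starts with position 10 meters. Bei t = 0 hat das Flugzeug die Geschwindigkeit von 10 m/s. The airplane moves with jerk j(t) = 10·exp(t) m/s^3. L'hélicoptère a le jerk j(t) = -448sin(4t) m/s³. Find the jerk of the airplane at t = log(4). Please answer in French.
De l'équation du jerk j(t) = 10·exp(t), nous substituons t = log(4) pour obtenir j = 40.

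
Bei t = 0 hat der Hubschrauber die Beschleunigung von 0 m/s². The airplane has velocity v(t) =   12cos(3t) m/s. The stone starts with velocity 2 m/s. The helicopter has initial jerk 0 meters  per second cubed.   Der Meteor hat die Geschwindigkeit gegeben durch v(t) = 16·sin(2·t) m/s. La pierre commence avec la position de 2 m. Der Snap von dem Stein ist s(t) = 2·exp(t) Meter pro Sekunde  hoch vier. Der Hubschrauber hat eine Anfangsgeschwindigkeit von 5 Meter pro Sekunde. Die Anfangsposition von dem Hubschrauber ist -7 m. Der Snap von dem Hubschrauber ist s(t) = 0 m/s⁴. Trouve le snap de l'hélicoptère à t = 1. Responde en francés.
En utilisant s(t) = 0 et en substituant t = 1, nous trouvons s = 0.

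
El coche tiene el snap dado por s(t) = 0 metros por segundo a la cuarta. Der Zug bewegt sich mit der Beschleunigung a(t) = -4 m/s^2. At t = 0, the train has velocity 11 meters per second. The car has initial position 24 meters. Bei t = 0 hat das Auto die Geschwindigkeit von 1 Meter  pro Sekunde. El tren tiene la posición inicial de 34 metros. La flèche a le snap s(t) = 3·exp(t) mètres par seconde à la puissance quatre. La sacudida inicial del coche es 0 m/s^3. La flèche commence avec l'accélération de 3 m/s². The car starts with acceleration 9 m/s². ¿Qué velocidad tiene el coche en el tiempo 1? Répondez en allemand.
Ausgehend von dem Snap s(t) = 0, nehmen wir 3 Stammfunktionen. Die Stammfunktion von dem Snap ist der Ruck. Mit j(0) = 0 erhalten wir j(t) = 0. Mit ∫j(t)dt und Anwendung von a(0) = 9, finden wir a(t) = 9. Durch Integration von der Beschleunigung und Verwendung der Anfangsbedingung v(0) = 1, erhalten wir v(t) = 9·t + 1. Mit v(t) = 9·t + 1 und Einsetzen von t = 1, finden wir v = 10.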